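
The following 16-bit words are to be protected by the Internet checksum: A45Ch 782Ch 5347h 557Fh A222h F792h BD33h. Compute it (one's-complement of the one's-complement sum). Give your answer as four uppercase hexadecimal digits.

E3C6

One's-complement addition (fold any carry out of bit 15 back into bit 0):
  0xA45C + 0x782C = 0x11C88 → wrap carry → 0x1C89
  0x1C89 + 0x5347 = 0x06FD0
  0x6FD0 + 0x557F = 0x0C54F
  0xC54F + 0xA222 = 0x16771 → wrap carry → 0x6772
  0x6772 + 0xF792 = 0x15F04 → wrap carry → 0x5F05
  0x5F05 + 0xBD33 = 0x11C38 → wrap carry → 0x1C39
One's-complement sum = 0x1C39.
Checksum = ~0x1C39 & 0xFFFF = 0xE3C6.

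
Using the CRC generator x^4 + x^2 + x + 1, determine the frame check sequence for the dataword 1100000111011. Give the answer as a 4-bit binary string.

Append 4 zeros: 11000001110110000. Divide by 10111 (XOR where the leading bit is 1):
  pos 0: 11000 XOR 10111 = 01111
  pos 1: 11110 XOR 10111 = 01001
  pos 2: 10010 XOR 10111 = 00101
  pos 4: 10111 XOR 10111 = 00000
  pos 9: 10110 XOR 10111 = 00001
Remainder (last 4 bits) = 1000. This is the CRC / FCS.

1000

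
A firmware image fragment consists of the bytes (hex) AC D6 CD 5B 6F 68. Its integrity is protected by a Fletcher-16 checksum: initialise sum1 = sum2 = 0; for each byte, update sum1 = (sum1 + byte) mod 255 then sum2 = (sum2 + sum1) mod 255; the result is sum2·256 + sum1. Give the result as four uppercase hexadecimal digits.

CE84

Running sums (mod 255):
  after byte 0 (AC): sum1=172, sum2=172
  after byte 1 (D6): sum1=131, sum2=48
  after byte 2 (CD): sum1=81, sum2=129
  after byte 3 (5B): sum1=172, sum2=46
  after byte 4 (6F): sum1=28, sum2=74
  after byte 5 (68): sum1=132, sum2=206
Checksum = sum2·256 + sum1 = 206·256 + 132 = 52868 = 0xCE84.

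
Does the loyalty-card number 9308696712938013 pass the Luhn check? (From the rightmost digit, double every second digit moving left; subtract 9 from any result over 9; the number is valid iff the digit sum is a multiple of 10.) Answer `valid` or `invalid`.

valid

From the right, keep odd positions and double even positions (subtract 9 from any doubled value over 9):
  doubled (positions 2,4,...): 2 7 9 2 3 3 0 9 → sum 35
  kept (positions 1,3,...): 3 0 3 2 7 9 8 3 → sum 35
Total = 70.
70 mod 10 = 0, so the number is valid.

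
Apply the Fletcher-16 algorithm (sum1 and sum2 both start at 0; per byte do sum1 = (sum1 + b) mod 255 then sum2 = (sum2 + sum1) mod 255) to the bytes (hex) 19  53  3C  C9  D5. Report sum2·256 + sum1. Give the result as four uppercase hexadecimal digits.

E848

Running sums (mod 255):
  after byte 0 (19): sum1=25, sum2=25
  after byte 1 (53): sum1=108, sum2=133
  after byte 2 (3C): sum1=168, sum2=46
  after byte 3 (C9): sum1=114, sum2=160
  after byte 4 (D5): sum1=72, sum2=232
Checksum = sum2·256 + sum1 = 232·256 + 72 = 59464 = 0xE848.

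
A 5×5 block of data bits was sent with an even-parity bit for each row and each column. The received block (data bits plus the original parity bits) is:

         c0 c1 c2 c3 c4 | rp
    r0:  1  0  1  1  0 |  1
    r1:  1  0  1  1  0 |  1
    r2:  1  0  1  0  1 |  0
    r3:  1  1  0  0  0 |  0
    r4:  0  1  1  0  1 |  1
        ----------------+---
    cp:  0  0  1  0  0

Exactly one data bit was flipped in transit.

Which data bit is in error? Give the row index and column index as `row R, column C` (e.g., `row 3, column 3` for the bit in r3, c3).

Recompute each row's even parity and compare to rp:
  r0: data parity 1, sent rp 1 → ok
  r1: data parity 1, sent rp 1 → ok
  r2: data parity 1, sent rp 0 → mismatch
  r3: data parity 0, sent rp 0 → ok
  r4: data parity 1, sent rp 1 → ok
Recompute each column's even parity and compare to cp:
  c0: data parity 0, sent cp 0 → ok
  c1: data parity 0, sent cp 0 → ok
  c2: data parity 0, sent cp 1 → mismatch
  c3: data parity 0, sent cp 0 → ok
  c4: data parity 0, sent cp 0 → ok
Exactly one row (r2) and one column (c2) fail → the flipped bit is at their intersection.

row 2, column 2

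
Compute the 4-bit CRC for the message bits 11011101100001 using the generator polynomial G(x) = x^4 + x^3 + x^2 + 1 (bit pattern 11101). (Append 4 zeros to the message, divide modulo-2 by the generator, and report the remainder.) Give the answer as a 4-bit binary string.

0101

Append 4 zeros: 110111011000010000. Divide by 11101 (XOR where the leading bit is 1):
  pos 0: 11011 XOR 11101 = 00110
  pos 2: 11010 XOR 11101 = 00111
  pos 4: 11111 XOR 11101 = 00010
  pos 7: 10000 XOR 11101 = 01101
  pos 8: 11010 XOR 11101 = 00111
  pos 10: 11110 XOR 11101 = 00011
  pos 13: 11000 XOR 11101 = 00101
Remainder (last 4 bits) = 0101. This is the CRC / FCS.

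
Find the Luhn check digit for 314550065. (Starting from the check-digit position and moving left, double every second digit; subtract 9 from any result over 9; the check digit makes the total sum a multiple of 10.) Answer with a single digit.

Partial digits right→left: 5 6 0 0 5 5 4 1 3
Double every second digit counting from the check-digit position (so the 1st, 3rd, 5th, ... of the partial from the right).
  doubled (with −9 where >9): 1 0 1 8 6 → sum 16
  kept as-is: 6 0 5 1 → sum 12
Total = 16 + 12 = 28.
Check digit = (10 − (28 mod 10)) mod 10 = 2.

2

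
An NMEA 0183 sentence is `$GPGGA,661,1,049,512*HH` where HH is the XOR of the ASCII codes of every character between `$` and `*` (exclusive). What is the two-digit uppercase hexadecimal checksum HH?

5D

XOR the ASCII codes of the payload characters:
  'G' = 0x47 → acc = 0x47
  'P' = 0x50 → acc = 0x17
  'G' = 0x47 → acc = 0x50
  'G' = 0x47 → acc = 0x17
  'A' = 0x41 → acc = 0x56
  ',' = 0x2C → acc = 0x7A
  '6' = 0x36 → acc = 0x4C
  '6' = 0x36 → acc = 0x7A
  '1' = 0x31 → acc = 0x4B
  ',' = 0x2C → acc = 0x67
  '1' = 0x31 → acc = 0x56
  ',' = 0x2C → acc = 0x7A
  '0' = 0x30 → acc = 0x4A
  '4' = 0x34 → acc = 0x7E
  '9' = 0x39 → acc = 0x47
  ',' = 0x2C → acc = 0x6B
  '5' = 0x35 → acc = 0x5E
  '1' = 0x31 → acc = 0x6F
  '2' = 0x32 → acc = 0x5D
Checksum = 0x5D.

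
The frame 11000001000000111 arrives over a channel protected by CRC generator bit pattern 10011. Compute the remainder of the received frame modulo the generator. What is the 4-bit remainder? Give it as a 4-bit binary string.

1110

Modulo-2 division of 11000001000000111 by 10011:
  pos 0: 11000 XOR 10011 = 01011
  pos 1: 10110 XOR 10011 = 00101
  pos 3: 10101 XOR 10011 = 00110
  pos 5: 11000 XOR 10011 = 01011
  pos 6: 10110 XOR 10011 = 00101
  pos 8: 10100 XOR 10011 = 00111
  pos 10: 11101 XOR 10011 = 01110
  pos 11: 11101 XOR 10011 = 01110
  pos 12: 11101 XOR 10011 = 01110
Remainder = 1110 (nonzero — an error is detected).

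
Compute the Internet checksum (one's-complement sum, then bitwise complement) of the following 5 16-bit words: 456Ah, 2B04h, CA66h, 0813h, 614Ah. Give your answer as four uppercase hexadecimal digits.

One's-complement addition (fold any carry out of bit 15 back into bit 0):
  0x456A + 0x2B04 = 0x0706E
  0x706E + 0xCA66 = 0x13AD4 → wrap carry → 0x3AD5
  0x3AD5 + 0x0813 = 0x042E8
  0x42E8 + 0x614A = 0x0A432
One's-complement sum = 0xA432.
Checksum = ~0xA432 & 0xFFFF = 0x5BCD.

5BCD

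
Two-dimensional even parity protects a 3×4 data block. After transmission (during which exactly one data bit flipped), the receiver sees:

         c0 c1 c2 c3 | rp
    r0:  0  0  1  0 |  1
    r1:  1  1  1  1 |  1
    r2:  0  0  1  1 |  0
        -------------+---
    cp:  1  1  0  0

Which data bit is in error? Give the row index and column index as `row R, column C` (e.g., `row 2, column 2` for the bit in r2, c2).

Recompute each row's even parity and compare to rp:
  r0: data parity 1, sent rp 1 → ok
  r1: data parity 0, sent rp 1 → mismatch
  r2: data parity 0, sent rp 0 → ok
Recompute each column's even parity and compare to cp:
  c0: data parity 1, sent cp 1 → ok
  c1: data parity 1, sent cp 1 → ok
  c2: data parity 1, sent cp 0 → mismatch
  c3: data parity 0, sent cp 0 → ok
Exactly one row (r1) and one column (c2) fail → the flipped bit is at their intersection.

row 1, column 2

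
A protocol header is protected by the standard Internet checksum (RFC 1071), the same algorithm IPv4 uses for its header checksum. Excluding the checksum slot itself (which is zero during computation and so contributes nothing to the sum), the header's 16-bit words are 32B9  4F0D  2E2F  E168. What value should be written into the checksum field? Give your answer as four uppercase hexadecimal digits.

One's-complement addition (fold any carry out of bit 15 back into bit 0):
  0x32B9 + 0x4F0D = 0x081C6
  0x81C6 + 0x2E2F = 0x0AFF5
  0xAFF5 + 0xE168 = 0x1915D → wrap carry → 0x915E
One's-complement sum = 0x915E.
Checksum = ~0x915E & 0xFFFF = 0x6EA1.

6EA1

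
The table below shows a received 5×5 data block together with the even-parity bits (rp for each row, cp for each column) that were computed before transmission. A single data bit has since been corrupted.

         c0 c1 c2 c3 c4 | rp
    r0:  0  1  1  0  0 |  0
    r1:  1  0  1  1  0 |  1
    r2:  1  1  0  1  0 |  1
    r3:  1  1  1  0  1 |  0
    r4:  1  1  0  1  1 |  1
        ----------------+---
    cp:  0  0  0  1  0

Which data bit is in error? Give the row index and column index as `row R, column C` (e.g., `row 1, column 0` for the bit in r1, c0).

Recompute each row's even parity and compare to rp:
  r0: data parity 0, sent rp 0 → ok
  r1: data parity 1, sent rp 1 → ok
  r2: data parity 1, sent rp 1 → ok
  r3: data parity 0, sent rp 0 → ok
  r4: data parity 0, sent rp 1 → mismatch
Recompute each column's even parity and compare to cp:
  c0: data parity 0, sent cp 0 → ok
  c1: data parity 0, sent cp 0 → ok
  c2: data parity 1, sent cp 0 → mismatch
  c3: data parity 1, sent cp 1 → ok
  c4: data parity 0, sent cp 0 → ok
Exactly one row (r4) and one column (c2) fail → the flipped bit is at their intersection.

row 4, column 2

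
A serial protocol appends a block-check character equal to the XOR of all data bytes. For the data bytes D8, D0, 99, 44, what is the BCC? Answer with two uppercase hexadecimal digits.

D5

XOR the bytes together:
  start with 0xD8
  0xD8 ⊕ 0xD0 = 0x08
  0x08 ⊕ 0x99 = 0x91
  0x91 ⊕ 0x44 = 0xD5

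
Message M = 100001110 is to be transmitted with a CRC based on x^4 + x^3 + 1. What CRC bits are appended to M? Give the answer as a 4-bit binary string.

Append 4 zeros: 1000011100000. Divide by 11001 (XOR where the leading bit is 1):
  pos 0: 10000 XOR 11001 = 01001
  pos 1: 10011 XOR 11001 = 01010
  pos 2: 10101 XOR 11001 = 01100
  pos 3: 11001 XOR 11001 = 00000
Remainder (last 4 bits) = 0000. This is the CRC / FCS.

0000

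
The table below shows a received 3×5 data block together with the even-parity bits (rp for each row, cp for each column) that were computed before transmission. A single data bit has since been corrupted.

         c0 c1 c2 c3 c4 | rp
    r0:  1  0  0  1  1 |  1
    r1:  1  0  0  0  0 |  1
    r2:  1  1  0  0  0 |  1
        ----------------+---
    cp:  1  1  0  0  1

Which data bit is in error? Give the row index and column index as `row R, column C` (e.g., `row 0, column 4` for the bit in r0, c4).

Recompute each row's even parity and compare to rp:
  r0: data parity 1, sent rp 1 → ok
  r1: data parity 1, sent rp 1 → ok
  r2: data parity 0, sent rp 1 → mismatch
Recompute each column's even parity and compare to cp:
  c0: data parity 1, sent cp 1 → ok
  c1: data parity 1, sent cp 1 → ok
  c2: data parity 0, sent cp 0 → ok
  c3: data parity 1, sent cp 0 → mismatch
  c4: data parity 1, sent cp 1 → ok
Exactly one row (r2) and one column (c3) fail → the flipped bit is at their intersection.

row 2, column 3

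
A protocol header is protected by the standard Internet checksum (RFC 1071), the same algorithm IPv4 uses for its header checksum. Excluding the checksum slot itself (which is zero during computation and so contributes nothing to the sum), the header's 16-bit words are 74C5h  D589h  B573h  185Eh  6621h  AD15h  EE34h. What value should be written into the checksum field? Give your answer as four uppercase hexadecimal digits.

One's-complement addition (fold any carry out of bit 15 back into bit 0):
  0x74C5 + 0xD589 = 0x14A4E → wrap carry → 0x4A4F
  0x4A4F + 0xB573 = 0x0FFC2
  0xFFC2 + 0x185E = 0x11820 → wrap carry → 0x1821
  0x1821 + 0x6621 = 0x07E42
  0x7E42 + 0xAD15 = 0x12B57 → wrap carry → 0x2B58
  0x2B58 + 0xEE34 = 0x1198C → wrap carry → 0x198D
One's-complement sum = 0x198D.
Checksum = ~0x198D & 0xFFFF = 0xE672.

E672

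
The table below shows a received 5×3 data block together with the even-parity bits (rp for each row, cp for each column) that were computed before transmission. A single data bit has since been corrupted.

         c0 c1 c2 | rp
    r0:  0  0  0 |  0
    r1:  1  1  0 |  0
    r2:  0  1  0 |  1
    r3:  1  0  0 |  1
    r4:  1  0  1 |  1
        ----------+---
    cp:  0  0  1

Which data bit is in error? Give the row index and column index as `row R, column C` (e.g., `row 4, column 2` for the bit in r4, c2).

row 4, column 0

Recompute each row's even parity and compare to rp:
  r0: data parity 0, sent rp 0 → ok
  r1: data parity 0, sent rp 0 → ok
  r2: data parity 1, sent rp 1 → ok
  r3: data parity 1, sent rp 1 → ok
  r4: data parity 0, sent rp 1 → mismatch
Recompute each column's even parity and compare to cp:
  c0: data parity 1, sent cp 0 → mismatch
  c1: data parity 0, sent cp 0 → ok
  c2: data parity 1, sent cp 1 → ok
Exactly one row (r4) and one column (c0) fail → the flipped bit is at their intersection.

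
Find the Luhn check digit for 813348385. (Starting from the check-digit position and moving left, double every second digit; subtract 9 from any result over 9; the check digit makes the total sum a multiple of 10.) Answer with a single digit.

Partial digits right→left: 5 8 3 8 4 3 3 1 8
Double every second digit counting from the check-digit position (so the 1st, 3rd, 5th, ... of the partial from the right).
  doubled (with −9 where >9): 1 6 8 6 7 → sum 28
  kept as-is: 8 8 3 1 → sum 20
Total = 28 + 20 = 48.
Check digit = (10 − (48 mod 10)) mod 10 = 2.

2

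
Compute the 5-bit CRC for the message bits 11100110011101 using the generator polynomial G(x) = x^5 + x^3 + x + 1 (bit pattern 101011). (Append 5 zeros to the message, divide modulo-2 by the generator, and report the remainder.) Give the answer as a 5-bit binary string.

Append 5 zeros: 1110011001110100000. Divide by 101011 (XOR where the leading bit is 1):
  pos 0: 111001 XOR 101011 = 010010
  pos 1: 100101 XOR 101011 = 001110
  pos 3: 111000 XOR 101011 = 010011
  pos 4: 100111 XOR 101011 = 001100
  pos 6: 110011 XOR 101011 = 011000
  pos 7: 110000 XOR 101011 = 011011
  pos 8: 110111 XOR 101011 = 011100
  pos 9: 111000 XOR 101011 = 010011
  pos 10: 100110 XOR 101011 = 001101
  pos 12: 110100 XOR 101011 = 011111
  pos 13: 111110 XOR 101011 = 010101
Remainder (last 5 bits) = 10101. This is the CRC / FCS.

10101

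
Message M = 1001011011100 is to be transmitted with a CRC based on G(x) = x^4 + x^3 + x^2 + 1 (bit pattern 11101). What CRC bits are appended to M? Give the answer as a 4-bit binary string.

Append 4 zeros: 10010110111000000. Divide by 11101 (XOR where the leading bit is 1):
  pos 0: 10010 XOR 11101 = 01111
  pos 1: 11111 XOR 11101 = 00010
  pos 4: 10101 XOR 11101 = 01000
  pos 5: 10001 XOR 11101 = 01100
  pos 6: 11001 XOR 11101 = 00100
  pos 8: 10000 XOR 11101 = 01101
  pos 9: 11010 XOR 11101 = 00111
  pos 11: 11100 XOR 11101 = 00001
Remainder (last 4 bits) = 0010. This is the CRC / FCS.

0010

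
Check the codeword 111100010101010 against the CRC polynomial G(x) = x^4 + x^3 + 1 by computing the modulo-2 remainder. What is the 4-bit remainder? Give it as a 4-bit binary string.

Modulo-2 division of 111100010101010 by 11001:
  pos 0: 11110 XOR 11001 = 00111
  pos 2: 11100 XOR 11001 = 00101
  pos 4: 10110 XOR 11001 = 01111
  pos 5: 11111 XOR 11001 = 00110
  pos 7: 11001 XOR 11001 = 00000
Remainder = 0010 (nonzero — an error is detected).

0010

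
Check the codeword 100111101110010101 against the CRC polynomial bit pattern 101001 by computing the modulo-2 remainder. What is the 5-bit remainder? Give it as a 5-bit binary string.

00000

Modulo-2 division of 100111101110010101 by 101001:
  pos 0: 100111 XOR 101001 = 001110
  pos 2: 111010 XOR 101001 = 010011
  pos 3: 100111 XOR 101001 = 001110
  pos 5: 111011 XOR 101001 = 010010
  pos 6: 100100 XOR 101001 = 001101
  pos 8: 110101 XOR 101001 = 011100
  pos 9: 111000 XOR 101001 = 010001
  pos 10: 100011 XOR 101001 = 001010
  pos 12: 101001 XOR 101001 = 000000
Remainder = 00000 (zero — the frame passes the CRC check).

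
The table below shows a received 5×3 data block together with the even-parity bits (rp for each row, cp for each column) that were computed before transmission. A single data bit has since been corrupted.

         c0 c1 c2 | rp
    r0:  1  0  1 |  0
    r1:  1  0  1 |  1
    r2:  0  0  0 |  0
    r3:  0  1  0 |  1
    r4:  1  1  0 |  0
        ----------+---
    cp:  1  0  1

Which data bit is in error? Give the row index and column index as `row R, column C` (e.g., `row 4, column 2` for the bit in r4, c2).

Recompute each row's even parity and compare to rp:
  r0: data parity 0, sent rp 0 → ok
  r1: data parity 0, sent rp 1 → mismatch
  r2: data parity 0, sent rp 0 → ok
  r3: data parity 1, sent rp 1 → ok
  r4: data parity 0, sent rp 0 → ok
Recompute each column's even parity and compare to cp:
  c0: data parity 1, sent cp 1 → ok
  c1: data parity 0, sent cp 0 → ok
  c2: data parity 0, sent cp 1 → mismatch
Exactly one row (r1) and one column (c2) fail → the flipped bit is at their intersection.

row 1, column 2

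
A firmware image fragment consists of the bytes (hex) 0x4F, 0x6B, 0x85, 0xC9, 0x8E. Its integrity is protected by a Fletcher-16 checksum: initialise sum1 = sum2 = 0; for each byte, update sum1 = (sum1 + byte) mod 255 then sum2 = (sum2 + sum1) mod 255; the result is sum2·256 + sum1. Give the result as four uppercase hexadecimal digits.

EC98

Running sums (mod 255):
  after byte 0 (0x4F): sum1=79, sum2=79
  after byte 1 (0x6B): sum1=186, sum2=10
  after byte 2 (0x85): sum1=64, sum2=74
  after byte 3 (0xC9): sum1=10, sum2=84
  after byte 4 (0x8E): sum1=152, sum2=236
Checksum = sum2·256 + sum1 = 236·256 + 152 = 60568 = 0xEC98.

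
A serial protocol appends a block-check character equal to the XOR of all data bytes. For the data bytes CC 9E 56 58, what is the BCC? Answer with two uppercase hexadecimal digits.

XOR the bytes together:
  start with 0xCC
  0xCC ⊕ 0x9E = 0x52
  0x52 ⊕ 0x56 = 0x04
  0x04 ⊕ 0x58 = 0x5C

5C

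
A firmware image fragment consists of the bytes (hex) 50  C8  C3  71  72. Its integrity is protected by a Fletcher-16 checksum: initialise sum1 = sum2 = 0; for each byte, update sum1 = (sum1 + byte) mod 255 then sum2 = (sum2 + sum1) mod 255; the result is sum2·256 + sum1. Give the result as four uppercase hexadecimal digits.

Running sums (mod 255):
  after byte 0 (50): sum1=80, sum2=80
  after byte 1 (C8): sum1=25, sum2=105
  after byte 2 (C3): sum1=220, sum2=70
  after byte 3 (71): sum1=78, sum2=148
  after byte 4 (72): sum1=192, sum2=85
Checksum = sum2·256 + sum1 = 85·256 + 192 = 21952 = 0x55C0.

55C0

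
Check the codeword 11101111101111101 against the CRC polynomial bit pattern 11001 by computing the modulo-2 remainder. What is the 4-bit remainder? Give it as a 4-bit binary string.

Modulo-2 division of 11101111101111101 by 11001:
  pos 0: 11101 XOR 11001 = 00100
  pos 2: 10011 XOR 11001 = 01010
  pos 3: 10101 XOR 11001 = 01100
  pos 4: 11001 XOR 11001 = 00000
  pos 10: 11111 XOR 11001 = 00110
  pos 12: 11001 XOR 11001 = 00000
Remainder = 0000 (zero — the frame passes the CRC check).

0000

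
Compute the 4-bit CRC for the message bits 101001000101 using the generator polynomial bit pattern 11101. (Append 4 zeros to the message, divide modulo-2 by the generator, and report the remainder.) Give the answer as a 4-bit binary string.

Append 4 zeros: 1010010001010000. Divide by 11101 (XOR where the leading bit is 1):
  pos 0: 10100 XOR 11101 = 01001
  pos 1: 10011 XOR 11101 = 01110
  pos 2: 11100 XOR 11101 = 00001
  pos 6: 10010 XOR 11101 = 01111
  pos 7: 11111 XOR 11101 = 00010
  pos 10: 10000 XOR 11101 = 01101
  pos 11: 11010 XOR 11101 = 00111
Remainder (last 4 bits) = 0111. This is the CRC / FCS.

0111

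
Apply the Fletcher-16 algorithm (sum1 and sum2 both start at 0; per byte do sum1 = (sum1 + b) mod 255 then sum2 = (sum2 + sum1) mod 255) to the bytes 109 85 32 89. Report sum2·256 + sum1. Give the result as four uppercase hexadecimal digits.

Running sums (mod 255):
  after byte 0 (109): sum1=109, sum2=109
  after byte 1 (85): sum1=194, sum2=48
  after byte 2 (32): sum1=226, sum2=19
  after byte 3 (89): sum1=60, sum2=79
Checksum = sum2·256 + sum1 = 79·256 + 60 = 20284 = 0x4F3C.

4F3C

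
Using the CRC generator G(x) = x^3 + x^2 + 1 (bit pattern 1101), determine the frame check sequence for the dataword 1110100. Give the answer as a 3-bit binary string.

100

Append 3 zeros: 1110100000. Divide by 1101 (XOR where the leading bit is 1):
  pos 0: 1110 XOR 1101 = 0011
  pos 2: 1110 XOR 1101 = 0011
  pos 4: 1100 XOR 1101 = 0001
Remainder (last 3 bits) = 100. This is the CRC / FCS.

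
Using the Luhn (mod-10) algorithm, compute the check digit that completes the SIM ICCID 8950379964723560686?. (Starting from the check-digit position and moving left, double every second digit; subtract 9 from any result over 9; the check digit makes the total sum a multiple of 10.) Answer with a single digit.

0

Partial digits right→left: 6 8 6 0 6 5 3 2 7 4 6 9 9 7 3 0 5 9 8
Double every second digit counting from the check-digit position (so the 1st, 3rd, 5th, ... of the partial from the right).
  doubled (with −9 where >9): 3 3 3 6 5 3 9 6 1 7 → sum 46
  kept as-is: 8 0 5 2 4 9 7 0 9 → sum 44
Total = 46 + 44 = 90.
Check digit = (10 − (90 mod 10)) mod 10 = 0.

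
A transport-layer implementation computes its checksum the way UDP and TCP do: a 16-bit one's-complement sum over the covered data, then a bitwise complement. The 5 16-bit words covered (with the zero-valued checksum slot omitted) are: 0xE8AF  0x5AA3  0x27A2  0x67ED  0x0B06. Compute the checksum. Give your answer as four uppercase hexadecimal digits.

2217

One's-complement addition (fold any carry out of bit 15 back into bit 0):
  0xE8AF + 0x5AA3 = 0x14352 → wrap carry → 0x4353
  0x4353 + 0x27A2 = 0x06AF5
  0x6AF5 + 0x67ED = 0x0D2E2
  0xD2E2 + 0x0B06 = 0x0DDE8
One's-complement sum = 0xDDE8.
Checksum = ~0xDDE8 & 0xFFFF = 0x2217.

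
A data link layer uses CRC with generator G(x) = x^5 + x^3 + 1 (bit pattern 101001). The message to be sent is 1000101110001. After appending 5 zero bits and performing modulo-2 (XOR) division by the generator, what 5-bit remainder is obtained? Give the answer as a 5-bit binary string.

00101

Append 5 zeros: 100010111000100000. Divide by 101001 (XOR where the leading bit is 1):
  pos 0: 100010 XOR 101001 = 001011
  pos 2: 101111 XOR 101001 = 000110
  pos 5: 110100 XOR 101001 = 011101
  pos 6: 111010 XOR 101001 = 010011
  pos 7: 100111 XOR 101001 = 001110
  pos 9: 111000 XOR 101001 = 010001
  pos 10: 100010 XOR 101001 = 001011
  pos 12: 101100 XOR 101001 = 000101
Remainder (last 5 bits) = 00101. This is the CRC / FCS.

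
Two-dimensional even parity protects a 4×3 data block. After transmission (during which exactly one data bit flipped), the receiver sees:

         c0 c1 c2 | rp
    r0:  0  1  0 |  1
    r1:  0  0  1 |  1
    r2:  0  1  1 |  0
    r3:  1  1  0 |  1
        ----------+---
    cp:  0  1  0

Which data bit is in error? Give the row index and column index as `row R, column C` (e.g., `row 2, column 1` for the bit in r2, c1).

row 3, column 0

Recompute each row's even parity and compare to rp:
  r0: data parity 1, sent rp 1 → ok
  r1: data parity 1, sent rp 1 → ok
  r2: data parity 0, sent rp 0 → ok
  r3: data parity 0, sent rp 1 → mismatch
Recompute each column's even parity and compare to cp:
  c0: data parity 1, sent cp 0 → mismatch
  c1: data parity 1, sent cp 1 → ok
  c2: data parity 0, sent cp 0 → ok
Exactly one row (r3) and one column (c0) fail → the flipped bit is at their intersection.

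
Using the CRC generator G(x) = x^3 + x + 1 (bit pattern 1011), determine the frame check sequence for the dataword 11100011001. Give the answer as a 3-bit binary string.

011

Append 3 zeros: 11100011001000. Divide by 1011 (XOR where the leading bit is 1):
  pos 0: 1110 XOR 1011 = 0101
  pos 1: 1010 XOR 1011 = 0001
  pos 4: 1011 XOR 1011 = 0000
  pos 10: 1000 XOR 1011 = 0011
Remainder (last 3 bits) = 011. This is the CRC / FCS.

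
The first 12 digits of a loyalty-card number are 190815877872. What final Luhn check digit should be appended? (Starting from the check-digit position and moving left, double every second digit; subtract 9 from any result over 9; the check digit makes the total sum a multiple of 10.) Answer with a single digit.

3

Partial digits right→left: 2 7 8 7 7 8 5 1 8 0 9 1
Double every second digit counting from the check-digit position (so the 1st, 3rd, 5th, ... of the partial from the right).
  doubled (with −9 where >9): 4 7 5 1 7 9 → sum 33
  kept as-is: 7 7 8 1 0 1 → sum 24
Total = 33 + 24 = 57.
Check digit = (10 − (57 mod 10)) mod 10 = 3.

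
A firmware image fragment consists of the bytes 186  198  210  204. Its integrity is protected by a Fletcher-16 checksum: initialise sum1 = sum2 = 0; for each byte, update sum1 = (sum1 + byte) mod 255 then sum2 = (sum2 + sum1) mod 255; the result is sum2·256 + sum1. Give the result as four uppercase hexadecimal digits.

Running sums (mod 255):
  after byte 0 (186): sum1=186, sum2=186
  after byte 1 (198): sum1=129, sum2=60
  after byte 2 (210): sum1=84, sum2=144
  after byte 3 (204): sum1=33, sum2=177
Checksum = sum2·256 + sum1 = 177·256 + 33 = 45345 = 0xB121.

B121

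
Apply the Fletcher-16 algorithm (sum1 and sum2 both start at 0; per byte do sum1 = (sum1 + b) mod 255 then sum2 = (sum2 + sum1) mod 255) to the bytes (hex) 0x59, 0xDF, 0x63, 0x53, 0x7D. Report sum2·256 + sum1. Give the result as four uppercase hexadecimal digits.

Running sums (mod 255):
  after byte 0 (0x59): sum1=89, sum2=89
  after byte 1 (0xDF): sum1=57, sum2=146
  after byte 2 (0x63): sum1=156, sum2=47
  after byte 3 (0x53): sum1=239, sum2=31
  after byte 4 (0x7D): sum1=109, sum2=140
Checksum = sum2·256 + sum1 = 140·256 + 109 = 35949 = 0x8C6D.

8C6D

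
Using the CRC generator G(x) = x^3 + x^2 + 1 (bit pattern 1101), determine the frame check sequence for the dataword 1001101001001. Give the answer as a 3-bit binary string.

001

Append 3 zeros: 1001101001001000. Divide by 1101 (XOR where the leading bit is 1):
  pos 0: 1001 XOR 1101 = 0100
  pos 1: 1001 XOR 1101 = 0100
  pos 2: 1000 XOR 1101 = 0101
  pos 3: 1011 XOR 1101 = 0110
  pos 4: 1100 XOR 1101 = 0001
  pos 7: 1010 XOR 1101 = 0111
  pos 8: 1110 XOR 1101 = 0011
  pos 10: 1110 XOR 1101 = 0011
  pos 12: 1100 XOR 1101 = 0001
Remainder (last 3 bits) = 001. This is the CRC / FCS.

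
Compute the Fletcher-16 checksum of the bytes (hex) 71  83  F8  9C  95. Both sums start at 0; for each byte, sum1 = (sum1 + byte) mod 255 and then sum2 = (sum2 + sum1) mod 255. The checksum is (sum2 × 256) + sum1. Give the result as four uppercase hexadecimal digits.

Running sums (mod 255):
  after byte 0 (71): sum1=113, sum2=113
  after byte 1 (83): sum1=244, sum2=102
  after byte 2 (F8): sum1=237, sum2=84
  after byte 3 (9C): sum1=138, sum2=222
  after byte 4 (95): sum1=32, sum2=254
Checksum = sum2·256 + sum1 = 254·256 + 32 = 65056 = 0xFE20.

FE20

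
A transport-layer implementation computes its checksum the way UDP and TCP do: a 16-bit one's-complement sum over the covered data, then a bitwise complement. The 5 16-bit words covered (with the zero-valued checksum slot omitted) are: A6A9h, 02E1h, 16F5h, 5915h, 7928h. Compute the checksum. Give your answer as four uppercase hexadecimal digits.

One's-complement addition (fold any carry out of bit 15 back into bit 0):
  0xA6A9 + 0x02E1 = 0x0A98A
  0xA98A + 0x16F5 = 0x0C07F
  0xC07F + 0x5915 = 0x11994 → wrap carry → 0x1995
  0x1995 + 0x7928 = 0x092BD
One's-complement sum = 0x92BD.
Checksum = ~0x92BD & 0xFFFF = 0x6D42.

6D42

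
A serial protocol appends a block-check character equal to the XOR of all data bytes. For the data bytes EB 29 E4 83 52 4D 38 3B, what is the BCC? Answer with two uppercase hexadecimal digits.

XOR the bytes together:
  start with 0xEB
  0xEB ⊕ 0x29 = 0xC2
  0xC2 ⊕ 0xE4 = 0x26
  0x26 ⊕ 0x83 = 0xA5
  0xA5 ⊕ 0x52 = 0xF7
  0xF7 ⊕ 0x4D = 0xBA
  0xBA ⊕ 0x38 = 0x82
  0x82 ⊕ 0x3B = 0xB9

B9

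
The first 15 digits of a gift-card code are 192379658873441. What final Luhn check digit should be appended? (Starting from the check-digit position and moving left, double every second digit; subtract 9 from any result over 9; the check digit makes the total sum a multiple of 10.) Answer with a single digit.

Partial digits right→left: 1 4 4 3 7 8 8 5 6 9 7 3 2 9 1
Double every second digit counting from the check-digit position (so the 1st, 3rd, 5th, ... of the partial from the right).
  doubled (with −9 where >9): 2 8 5 7 3 5 4 2 → sum 36
  kept as-is: 4 3 8 5 9 3 9 → sum 41
Total = 36 + 41 = 77.
Check digit = (10 − (77 mod 10)) mod 10 = 3.

3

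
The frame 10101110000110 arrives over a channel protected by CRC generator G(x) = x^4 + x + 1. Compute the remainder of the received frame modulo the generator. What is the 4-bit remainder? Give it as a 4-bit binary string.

Modulo-2 division of 10101110000110 by 10011:
  pos 0: 10101 XOR 10011 = 00110
  pos 2: 11011 XOR 10011 = 01000
  pos 3: 10000 XOR 10011 = 00011
  pos 6: 11000 XOR 10011 = 01011
  pos 7: 10111 XOR 10011 = 00100
  pos 9: 10010 XOR 10011 = 00001
Remainder = 0001 (nonzero — an error is detected).

0001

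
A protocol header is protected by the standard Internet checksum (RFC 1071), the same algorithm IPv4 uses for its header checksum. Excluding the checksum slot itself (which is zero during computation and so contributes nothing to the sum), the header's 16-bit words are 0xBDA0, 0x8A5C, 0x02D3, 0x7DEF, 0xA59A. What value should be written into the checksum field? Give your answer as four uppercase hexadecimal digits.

91A5

One's-complement addition (fold any carry out of bit 15 back into bit 0):
  0xBDA0 + 0x8A5C = 0x147FC → wrap carry → 0x47FD
  0x47FD + 0x02D3 = 0x04AD0
  0x4AD0 + 0x7DEF = 0x0C8BF
  0xC8BF + 0xA59A = 0x16E59 → wrap carry → 0x6E5A
One's-complement sum = 0x6E5A.
Checksum = ~0x6E5A & 0xFFFF = 0x91A5.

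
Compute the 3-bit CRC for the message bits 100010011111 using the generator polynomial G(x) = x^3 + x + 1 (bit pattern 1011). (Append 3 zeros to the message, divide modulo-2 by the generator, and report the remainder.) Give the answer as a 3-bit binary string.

100

Append 3 zeros: 100010011111000. Divide by 1011 (XOR where the leading bit is 1):
  pos 0: 1000 XOR 1011 = 0011
  pos 2: 1110 XOR 1011 = 0101
  pos 3: 1010 XOR 1011 = 0001
  pos 6: 1111 XOR 1011 = 0100
  pos 7: 1001 XOR 1011 = 0010
  pos 9: 1010 XOR 1011 = 0001
Remainder (last 3 bits) = 100. This is the CRC / FCS.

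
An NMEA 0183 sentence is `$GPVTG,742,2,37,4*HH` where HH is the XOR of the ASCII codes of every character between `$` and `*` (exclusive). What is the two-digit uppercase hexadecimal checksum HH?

61

XOR the ASCII codes of the payload characters:
  'G' = 0x47 → acc = 0x47
  'P' = 0x50 → acc = 0x17
  'V' = 0x56 → acc = 0x41
  'T' = 0x54 → acc = 0x15
  'G' = 0x47 → acc = 0x52
  ',' = 0x2C → acc = 0x7E
  '7' = 0x37 → acc = 0x49
  '4' = 0x34 → acc = 0x7D
  '2' = 0x32 → acc = 0x4F
  ',' = 0x2C → acc = 0x63
  '2' = 0x32 → acc = 0x51
  ',' = 0x2C → acc = 0x7D
  '3' = 0x33 → acc = 0x4E
  '7' = 0x37 → acc = 0x79
  ',' = 0x2C → acc = 0x55
  '4' = 0x34 → acc = 0x61
Checksum = 0x61.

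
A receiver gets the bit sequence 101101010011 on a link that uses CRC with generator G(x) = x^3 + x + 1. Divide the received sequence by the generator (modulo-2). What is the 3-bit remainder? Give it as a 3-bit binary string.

Modulo-2 division of 101101010011 by 1011:
  pos 0: 1011 XOR 1011 = 0000
  pos 5: 1010 XOR 1011 = 0001
  pos 8: 1011 XOR 1011 = 0000
Remainder = 000 (zero — the frame passes the CRC check).

000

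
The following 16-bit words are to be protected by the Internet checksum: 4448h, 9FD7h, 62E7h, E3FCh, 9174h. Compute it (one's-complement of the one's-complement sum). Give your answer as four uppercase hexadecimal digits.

4387

One's-complement addition (fold any carry out of bit 15 back into bit 0):
  0x4448 + 0x9FD7 = 0x0E41F
  0xE41F + 0x62E7 = 0x14706 → wrap carry → 0x4707
  0x4707 + 0xE3FC = 0x12B03 → wrap carry → 0x2B04
  0x2B04 + 0x9174 = 0x0BC78
One's-complement sum = 0xBC78.
Checksum = ~0xBC78 & 0xFFFF = 0x4387.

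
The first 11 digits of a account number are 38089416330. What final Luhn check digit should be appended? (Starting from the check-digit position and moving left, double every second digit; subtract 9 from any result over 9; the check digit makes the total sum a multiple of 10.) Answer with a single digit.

Partial digits right→left: 0 3 3 6 1 4 9 8 0 8 3
Double every second digit counting from the check-digit position (so the 1st, 3rd, 5th, ... of the partial from the right).
  doubled (with −9 where >9): 0 6 2 9 0 6 → sum 23
  kept as-is: 3 6 4 8 8 → sum 29
Total = 23 + 29 = 52.
Check digit = (10 − (52 mod 10)) mod 10 = 8.

8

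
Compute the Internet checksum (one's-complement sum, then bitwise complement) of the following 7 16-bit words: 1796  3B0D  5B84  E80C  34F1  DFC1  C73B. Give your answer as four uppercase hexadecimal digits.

One's-complement addition (fold any carry out of bit 15 back into bit 0):
  0x1796 + 0x3B0D = 0x052A3
  0x52A3 + 0x5B84 = 0x0AE27
  0xAE27 + 0xE80C = 0x19633 → wrap carry → 0x9634
  0x9634 + 0x34F1 = 0x0CB25
  0xCB25 + 0xDFC1 = 0x1AAE6 → wrap carry → 0xAAE7
  0xAAE7 + 0xC73B = 0x17222 → wrap carry → 0x7223
One's-complement sum = 0x7223.
Checksum = ~0x7223 & 0xFFFF = 0x8DDC.

8DDC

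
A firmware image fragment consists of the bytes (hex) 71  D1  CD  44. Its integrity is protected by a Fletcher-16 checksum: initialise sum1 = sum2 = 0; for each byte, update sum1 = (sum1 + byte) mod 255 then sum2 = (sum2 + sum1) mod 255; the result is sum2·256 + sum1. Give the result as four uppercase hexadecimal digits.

Running sums (mod 255):
  after byte 0 (71): sum1=113, sum2=113
  after byte 1 (D1): sum1=67, sum2=180
  after byte 2 (CD): sum1=17, sum2=197
  after byte 3 (44): sum1=85, sum2=27
Checksum = sum2·256 + sum1 = 27·256 + 85 = 6997 = 0x1B55.

1B55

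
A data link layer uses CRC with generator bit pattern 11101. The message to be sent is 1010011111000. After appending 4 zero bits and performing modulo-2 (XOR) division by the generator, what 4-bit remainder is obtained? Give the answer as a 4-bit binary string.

0111

Append 4 zeros: 10100111110000000. Divide by 11101 (XOR where the leading bit is 1):
  pos 0: 10100 XOR 11101 = 01001
  pos 1: 10011 XOR 11101 = 01110
  pos 2: 11101 XOR 11101 = 00000
  pos 7: 11100 XOR 11101 = 00001
  pos 11: 10000 XOR 11101 = 01101
  pos 12: 11010 XOR 11101 = 00111
Remainder (last 4 bits) = 0111. This is the CRC / FCS.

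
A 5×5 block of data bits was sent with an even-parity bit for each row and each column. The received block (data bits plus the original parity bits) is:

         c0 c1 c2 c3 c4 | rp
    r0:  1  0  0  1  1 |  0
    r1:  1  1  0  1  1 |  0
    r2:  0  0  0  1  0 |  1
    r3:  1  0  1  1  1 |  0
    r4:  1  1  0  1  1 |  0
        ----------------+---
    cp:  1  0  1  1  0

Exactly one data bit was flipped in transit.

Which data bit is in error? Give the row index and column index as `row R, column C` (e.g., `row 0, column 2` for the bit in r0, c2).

Recompute each row's even parity and compare to rp:
  r0: data parity 1, sent rp 0 → mismatch
  r1: data parity 0, sent rp 0 → ok
  r2: data parity 1, sent rp 1 → ok
  r3: data parity 0, sent rp 0 → ok
  r4: data parity 0, sent rp 0 → ok
Recompute each column's even parity and compare to cp:
  c0: data parity 0, sent cp 1 → mismatch
  c1: data parity 0, sent cp 0 → ok
  c2: data parity 1, sent cp 1 → ok
  c3: data parity 1, sent cp 1 → ok
  c4: data parity 0, sent cp 0 → ok
Exactly one row (r0) and one column (c0) fail → the flipped bit is at their intersection.

row 0, column 0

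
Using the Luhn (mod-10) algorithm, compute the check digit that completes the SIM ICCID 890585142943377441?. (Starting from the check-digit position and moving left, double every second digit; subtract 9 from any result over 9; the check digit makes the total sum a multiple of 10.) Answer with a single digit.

4

Partial digits right→left: 1 4 4 7 7 3 3 4 9 2 4 1 5 8 5 0 9 8
Double every second digit counting from the check-digit position (so the 1st, 3rd, 5th, ... of the partial from the right).
  doubled (with −9 where >9): 2 8 5 6 9 8 1 1 9 → sum 49
  kept as-is: 4 7 3 4 2 1 8 0 8 → sum 37
Total = 49 + 37 = 86.
Check digit = (10 − (86 mod 10)) mod 10 = 4.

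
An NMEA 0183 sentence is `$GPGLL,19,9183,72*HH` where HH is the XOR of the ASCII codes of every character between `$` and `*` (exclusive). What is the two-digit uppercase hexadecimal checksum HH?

72

XOR the ASCII codes of the payload characters:
  'G' = 0x47 → acc = 0x47
  'P' = 0x50 → acc = 0x17
  'G' = 0x47 → acc = 0x50
  'L' = 0x4C → acc = 0x1C
  'L' = 0x4C → acc = 0x50
  ',' = 0x2C → acc = 0x7C
  '1' = 0x31 → acc = 0x4D
  '9' = 0x39 → acc = 0x74
  ',' = 0x2C → acc = 0x58
  '9' = 0x39 → acc = 0x61
  '1' = 0x31 → acc = 0x50
  '8' = 0x38 → acc = 0x68
  '3' = 0x33 → acc = 0x5B
  ',' = 0x2C → acc = 0x77
  '7' = 0x37 → acc = 0x40
  '2' = 0x32 → acc = 0x72
Checksum = 0x72.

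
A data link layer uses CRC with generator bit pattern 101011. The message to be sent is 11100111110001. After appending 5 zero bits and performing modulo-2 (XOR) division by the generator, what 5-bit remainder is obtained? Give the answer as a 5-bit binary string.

Append 5 zeros: 1110011111000100000. Divide by 101011 (XOR where the leading bit is 1):
  pos 0: 111001 XOR 101011 = 010010
  pos 1: 100101 XOR 101011 = 001110
  pos 3: 111011 XOR 101011 = 010000
  pos 4: 100001 XOR 101011 = 001010
  pos 6: 101000 XOR 101011 = 000011
  pos 10: 110100 XOR 101011 = 011111
  pos 11: 111110 XOR 101011 = 010101
  pos 12: 101010 XOR 101011 = 000001
Remainder (last 5 bits) = 00010. This is the CRC / FCS.

00010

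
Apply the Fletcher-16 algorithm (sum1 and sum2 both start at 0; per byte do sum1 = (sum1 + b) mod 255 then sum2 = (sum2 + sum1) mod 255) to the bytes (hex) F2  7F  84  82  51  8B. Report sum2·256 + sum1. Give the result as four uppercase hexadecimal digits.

Running sums (mod 255):
  after byte 0 (F2): sum1=242, sum2=242
  after byte 1 (7F): sum1=114, sum2=101
  after byte 2 (84): sum1=246, sum2=92
  after byte 3 (82): sum1=121, sum2=213
  after byte 4 (51): sum1=202, sum2=160
  after byte 5 (8B): sum1=86, sum2=246
Checksum = sum2·256 + sum1 = 246·256 + 86 = 63062 = 0xF656.

F656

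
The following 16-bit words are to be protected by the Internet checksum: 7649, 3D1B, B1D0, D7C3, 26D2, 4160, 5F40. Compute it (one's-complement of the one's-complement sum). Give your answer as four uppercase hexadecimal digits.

One's-complement addition (fold any carry out of bit 15 back into bit 0):
  0x7649 + 0x3D1B = 0x0B364
  0xB364 + 0xB1D0 = 0x16534 → wrap carry → 0x6535
  0x6535 + 0xD7C3 = 0x13CF8 → wrap carry → 0x3CF9
  0x3CF9 + 0x26D2 = 0x063CB
  0x63CB + 0x4160 = 0x0A52B
  0xA52B + 0x5F40 = 0x1046B → wrap carry → 0x046C
One's-complement sum = 0x046C.
Checksum = ~0x046C & 0xFFFF = 0xFB93.

FB93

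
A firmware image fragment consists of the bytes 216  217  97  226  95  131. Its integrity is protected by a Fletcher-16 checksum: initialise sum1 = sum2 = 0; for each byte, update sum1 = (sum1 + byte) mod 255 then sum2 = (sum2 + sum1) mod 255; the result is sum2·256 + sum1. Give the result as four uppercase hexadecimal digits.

C6D9

Running sums (mod 255):
  after byte 0 (216): sum1=216, sum2=216
  after byte 1 (217): sum1=178, sum2=139
  after byte 2 (97): sum1=20, sum2=159
  after byte 3 (226): sum1=246, sum2=150
  after byte 4 (95): sum1=86, sum2=236
  after byte 5 (131): sum1=217, sum2=198
Checksum = sum2·256 + sum1 = 198·256 + 217 = 50905 = 0xC6D9.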